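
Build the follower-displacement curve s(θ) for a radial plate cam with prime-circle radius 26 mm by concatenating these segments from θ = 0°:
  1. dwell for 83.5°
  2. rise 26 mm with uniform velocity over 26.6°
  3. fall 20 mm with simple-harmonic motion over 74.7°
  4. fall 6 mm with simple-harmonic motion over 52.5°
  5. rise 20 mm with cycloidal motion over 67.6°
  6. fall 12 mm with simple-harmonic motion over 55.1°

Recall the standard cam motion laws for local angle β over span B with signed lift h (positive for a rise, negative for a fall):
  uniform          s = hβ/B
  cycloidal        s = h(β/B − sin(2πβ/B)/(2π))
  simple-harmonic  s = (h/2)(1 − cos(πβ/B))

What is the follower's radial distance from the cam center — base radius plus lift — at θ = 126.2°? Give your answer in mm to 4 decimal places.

seg 1 [0°–83.5°] dwell: s stays 0.0000
seg 2 [83.5°–110.1°] uniform, h=26: full span → s += 26 → s = 26.0000
seg 3 [110.1°–184.8°] simple-harmonic, h=-20: θ=126.2° here. β=16.1, B=74.7. -20/2·(1 − cos(π·0.2155)) = -2.2061 → s = 23.7939
radial distance = base radius + s = 26 + 23.7939 = 49.7939

49.7939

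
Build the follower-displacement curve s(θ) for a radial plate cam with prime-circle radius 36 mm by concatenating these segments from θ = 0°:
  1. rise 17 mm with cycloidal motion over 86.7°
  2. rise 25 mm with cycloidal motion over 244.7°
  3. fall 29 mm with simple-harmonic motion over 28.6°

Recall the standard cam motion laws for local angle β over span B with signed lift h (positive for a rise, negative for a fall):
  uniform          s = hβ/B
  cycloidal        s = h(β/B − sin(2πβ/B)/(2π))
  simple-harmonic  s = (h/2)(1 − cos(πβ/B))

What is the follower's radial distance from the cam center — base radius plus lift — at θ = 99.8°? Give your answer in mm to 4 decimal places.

seg 1 [0°–86.7°] cycloidal, h=17: full span → s += 17 → s = 17.0000
seg 2 [86.7°–331.4°] cycloidal, h=25: θ=99.8° here. β=13.1, B=244.7. 25·(0.0535 − sin(2π·0.0535)/(2π)) = 0.0251 → s = 17.0251
radial distance = base radius + s = 36 + 17.0251 = 53.0251

53.0251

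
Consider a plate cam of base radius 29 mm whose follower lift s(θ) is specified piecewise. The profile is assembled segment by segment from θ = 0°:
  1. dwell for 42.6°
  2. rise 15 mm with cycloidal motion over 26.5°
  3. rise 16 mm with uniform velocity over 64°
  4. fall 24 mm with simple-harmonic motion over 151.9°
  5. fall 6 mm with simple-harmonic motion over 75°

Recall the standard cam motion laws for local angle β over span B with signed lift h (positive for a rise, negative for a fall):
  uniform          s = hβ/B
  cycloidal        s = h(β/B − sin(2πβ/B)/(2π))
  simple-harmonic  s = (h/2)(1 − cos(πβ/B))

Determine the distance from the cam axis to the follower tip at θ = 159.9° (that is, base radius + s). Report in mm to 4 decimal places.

seg 1 [0°–42.6°] dwell: s stays 0.0000
seg 2 [42.6°–69.1°] cycloidal, h=15: full span → s += 15 → s = 15.0000
seg 3 [69.1°–133.1°] uniform, h=16: full span → s += 16 → s = 31.0000
seg 4 [133.1°–285°] simple-harmonic, h=-24: θ=159.9° here. β=26.8, B=151.9. -24/2·(1 − cos(π·0.1764)) = -1.7966 → s = 29.2034
radial distance = base radius + s = 29 + 29.2034 = 58.2034

58.2034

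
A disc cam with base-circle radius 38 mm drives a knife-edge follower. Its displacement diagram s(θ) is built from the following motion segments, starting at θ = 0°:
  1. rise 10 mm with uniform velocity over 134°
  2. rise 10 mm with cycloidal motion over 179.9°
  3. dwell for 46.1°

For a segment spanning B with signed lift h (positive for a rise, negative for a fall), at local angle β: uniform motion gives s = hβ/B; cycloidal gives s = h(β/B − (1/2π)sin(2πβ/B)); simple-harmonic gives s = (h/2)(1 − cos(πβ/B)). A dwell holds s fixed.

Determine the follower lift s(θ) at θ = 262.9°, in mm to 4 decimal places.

seg 1 [0°–134°] uniform, h=10: full span → s += 10 → s = 10.0000
seg 2 [134°–313.9°] cycloidal, h=10: θ=262.9° here. β=128.9, B=179.9. 10·(0.7165 − sin(2π·0.7165)/(2π)) = 8.7215 → s = 18.7215

18.7215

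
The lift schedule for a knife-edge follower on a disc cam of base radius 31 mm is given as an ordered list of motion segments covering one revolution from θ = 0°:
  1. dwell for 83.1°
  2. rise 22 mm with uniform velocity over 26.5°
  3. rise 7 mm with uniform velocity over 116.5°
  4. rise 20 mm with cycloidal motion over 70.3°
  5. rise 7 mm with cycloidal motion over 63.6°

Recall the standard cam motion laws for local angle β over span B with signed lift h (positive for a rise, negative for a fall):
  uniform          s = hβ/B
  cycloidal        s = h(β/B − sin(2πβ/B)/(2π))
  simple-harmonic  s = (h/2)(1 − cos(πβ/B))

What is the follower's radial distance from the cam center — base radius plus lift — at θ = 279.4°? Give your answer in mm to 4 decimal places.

seg 1 [0°–83.1°] dwell: s stays 0.0000
seg 2 [83.1°–109.6°] uniform, h=22: full span → s += 22 → s = 22.0000
seg 3 [109.6°–226.1°] uniform, h=7: full span → s += 7 → s = 29.0000
seg 4 [226.1°–296.4°] cycloidal, h=20: θ=279.4° here. β=53.3, B=70.3. 20·(0.7582 − sin(2π·0.7582)/(2π)) = 18.3425 → s = 47.3425
radial distance = base radius + s = 31 + 47.3425 = 78.3425

78.3425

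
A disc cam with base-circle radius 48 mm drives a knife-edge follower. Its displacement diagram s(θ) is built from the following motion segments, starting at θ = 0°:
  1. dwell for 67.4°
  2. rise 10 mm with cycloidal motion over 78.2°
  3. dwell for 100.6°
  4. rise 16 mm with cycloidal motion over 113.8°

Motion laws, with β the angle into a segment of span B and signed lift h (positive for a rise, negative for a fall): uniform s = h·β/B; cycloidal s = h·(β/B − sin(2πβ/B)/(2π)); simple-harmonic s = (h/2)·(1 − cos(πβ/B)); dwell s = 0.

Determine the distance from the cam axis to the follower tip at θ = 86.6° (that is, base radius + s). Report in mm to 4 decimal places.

seg 1 [0°–67.4°] dwell: s stays 0.0000
seg 2 [67.4°–145.6°] cycloidal, h=10: θ=86.6° here. β=19.2, B=78.2. 10·(0.2455 − sin(2π·0.2455)/(2π)) = 0.8643 → s = 0.8643
radial distance = base radius + s = 48 + 0.8643 = 48.8643

48.8643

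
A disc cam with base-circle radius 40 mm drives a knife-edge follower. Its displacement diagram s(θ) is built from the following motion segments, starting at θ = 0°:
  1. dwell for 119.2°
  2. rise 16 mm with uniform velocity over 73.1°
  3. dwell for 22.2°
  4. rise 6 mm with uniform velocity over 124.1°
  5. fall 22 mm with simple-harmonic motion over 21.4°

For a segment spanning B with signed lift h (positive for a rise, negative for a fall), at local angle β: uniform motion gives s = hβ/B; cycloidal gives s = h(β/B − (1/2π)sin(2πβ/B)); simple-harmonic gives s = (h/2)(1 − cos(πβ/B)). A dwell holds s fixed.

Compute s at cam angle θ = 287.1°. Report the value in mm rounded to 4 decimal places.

seg 1 [0°–119.2°] dwell: s stays 0.0000
seg 2 [119.2°–192.3°] uniform, h=16: full span → s += 16 → s = 16.0000
seg 3 [192.3°–214.5°] dwell: s stays 16.0000
seg 4 [214.5°–338.6°] uniform, h=6: θ=287.1° here. β=72.6, B=124.1. 6·72.6/124.1 = 3.5101 → s = 19.5101

19.5101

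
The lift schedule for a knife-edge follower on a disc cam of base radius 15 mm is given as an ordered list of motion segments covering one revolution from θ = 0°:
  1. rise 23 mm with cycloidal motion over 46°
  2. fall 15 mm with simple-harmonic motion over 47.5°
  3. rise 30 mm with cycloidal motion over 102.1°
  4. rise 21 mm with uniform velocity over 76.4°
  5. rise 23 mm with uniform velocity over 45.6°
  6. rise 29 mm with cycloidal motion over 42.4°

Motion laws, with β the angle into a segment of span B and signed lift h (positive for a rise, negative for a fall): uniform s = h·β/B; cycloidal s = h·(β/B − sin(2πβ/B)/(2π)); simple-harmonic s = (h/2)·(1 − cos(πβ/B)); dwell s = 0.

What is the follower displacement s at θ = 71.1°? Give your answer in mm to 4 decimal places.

seg 1 [0°–46°] cycloidal, h=23: full span → s += 23 → s = 23.0000
seg 2 [46°–93.5°] simple-harmonic, h=-15: θ=71.1° here. β=25.1, B=47.5. -15/2·(1 − cos(π·0.5284)) = -8.1688 → s = 14.8312

14.8312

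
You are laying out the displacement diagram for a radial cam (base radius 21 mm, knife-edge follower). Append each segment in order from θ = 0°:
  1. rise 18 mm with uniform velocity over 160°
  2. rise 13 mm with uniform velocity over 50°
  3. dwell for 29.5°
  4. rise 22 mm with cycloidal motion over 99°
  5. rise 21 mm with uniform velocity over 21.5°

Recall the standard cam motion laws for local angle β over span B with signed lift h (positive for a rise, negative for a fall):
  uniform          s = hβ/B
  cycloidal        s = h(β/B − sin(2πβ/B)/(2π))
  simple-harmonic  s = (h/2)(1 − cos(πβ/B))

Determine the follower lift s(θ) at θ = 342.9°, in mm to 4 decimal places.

seg 1 [0°–160°] uniform, h=18: full span → s += 18 → s = 18.0000
seg 2 [160°–210°] uniform, h=13: full span → s += 13 → s = 31.0000
seg 3 [210°–239.5°] dwell: s stays 31.0000
seg 4 [239.5°–338.5°] cycloidal, h=22: full span → s += 22 → s = 53.0000
seg 5 [338.5°–360°] uniform, h=21: θ=342.9° here. β=4.4, B=21.5. 21·4.4/21.5 = 4.2977 → s = 57.2977

57.2977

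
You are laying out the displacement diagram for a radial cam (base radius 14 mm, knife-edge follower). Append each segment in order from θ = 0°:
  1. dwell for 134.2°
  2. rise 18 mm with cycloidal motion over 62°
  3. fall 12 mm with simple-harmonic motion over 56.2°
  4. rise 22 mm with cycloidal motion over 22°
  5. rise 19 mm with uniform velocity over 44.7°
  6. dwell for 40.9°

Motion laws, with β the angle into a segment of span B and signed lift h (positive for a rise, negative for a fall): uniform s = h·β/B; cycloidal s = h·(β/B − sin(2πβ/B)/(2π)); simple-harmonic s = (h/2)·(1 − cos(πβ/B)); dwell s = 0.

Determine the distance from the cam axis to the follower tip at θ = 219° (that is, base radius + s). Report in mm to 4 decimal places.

seg 1 [0°–134.2°] dwell: s stays 0.0000
seg 2 [134.2°–196.2°] cycloidal, h=18: full span → s += 18 → s = 18.0000
seg 3 [196.2°–252.4°] simple-harmonic, h=-12: θ=219° here. β=22.8, B=56.2. -12/2·(1 − cos(π·0.4057)) = -4.2483 → s = 13.7517
radial distance = base radius + s = 14 + 13.7517 = 27.7517

27.7517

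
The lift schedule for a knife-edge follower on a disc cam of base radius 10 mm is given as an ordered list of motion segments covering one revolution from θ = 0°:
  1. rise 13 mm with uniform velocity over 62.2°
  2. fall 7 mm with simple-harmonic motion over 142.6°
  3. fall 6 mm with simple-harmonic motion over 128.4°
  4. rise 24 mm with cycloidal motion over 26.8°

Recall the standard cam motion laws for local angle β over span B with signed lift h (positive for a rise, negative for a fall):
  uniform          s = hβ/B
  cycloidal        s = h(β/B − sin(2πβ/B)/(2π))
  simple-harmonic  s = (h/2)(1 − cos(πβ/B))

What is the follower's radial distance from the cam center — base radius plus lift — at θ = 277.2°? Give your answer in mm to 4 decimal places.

seg 1 [0°–62.2°] uniform, h=13: full span → s += 13 → s = 13.0000
seg 2 [62.2°–204.8°] simple-harmonic, h=-7: full span → s += -7 → s = 6.0000
seg 3 [204.8°–333.2°] simple-harmonic, h=-6: θ=277.2° here. β=72.4, B=128.4. -6/2·(1 − cos(π·0.5639)) = -3.5979 → s = 2.4021
radial distance = base radius + s = 10 + 2.4021 = 12.4021

12.4021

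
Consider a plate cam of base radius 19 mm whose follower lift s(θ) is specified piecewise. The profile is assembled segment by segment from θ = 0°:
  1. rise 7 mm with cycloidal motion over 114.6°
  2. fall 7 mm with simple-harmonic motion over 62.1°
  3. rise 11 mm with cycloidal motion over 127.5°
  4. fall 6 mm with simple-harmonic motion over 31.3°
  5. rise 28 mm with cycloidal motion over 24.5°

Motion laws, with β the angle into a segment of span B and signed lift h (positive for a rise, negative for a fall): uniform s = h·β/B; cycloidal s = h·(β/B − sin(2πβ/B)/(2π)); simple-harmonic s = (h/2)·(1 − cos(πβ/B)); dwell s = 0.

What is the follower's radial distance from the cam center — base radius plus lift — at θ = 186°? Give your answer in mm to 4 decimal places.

seg 1 [0°–114.6°] cycloidal, h=7: full span → s += 7 → s = 7.0000
seg 2 [114.6°–176.7°] simple-harmonic, h=-7: full span → s += -7 → s = 0.0000
seg 3 [176.7°–304.2°] cycloidal, h=11: θ=186° here. β=9.3, B=127.5. 11·(0.0729 − sin(2π·0.0729)/(2π)) = 0.0278 → s = 0.0278
radial distance = base radius + s = 19 + 0.0278 = 19.0278

19.0278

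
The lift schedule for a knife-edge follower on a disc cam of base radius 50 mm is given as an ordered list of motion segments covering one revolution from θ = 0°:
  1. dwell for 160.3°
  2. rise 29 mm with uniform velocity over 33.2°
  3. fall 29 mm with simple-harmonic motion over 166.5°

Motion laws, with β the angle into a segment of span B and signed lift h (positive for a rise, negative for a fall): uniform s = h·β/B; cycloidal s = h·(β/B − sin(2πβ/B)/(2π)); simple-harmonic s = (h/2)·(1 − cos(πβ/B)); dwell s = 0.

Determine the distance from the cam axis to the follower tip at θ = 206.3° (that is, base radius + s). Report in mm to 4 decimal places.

seg 1 [0°–160.3°] dwell: s stays 0.0000
seg 2 [160.3°–193.5°] uniform, h=29: full span → s += 29 → s = 29.0000
seg 3 [193.5°–360°] simple-harmonic, h=-29: θ=206.3° here. β=12.8, B=166.5. -29/2·(1 − cos(π·0.0769)) = -0.4208 → s = 28.5792
radial distance = base radius + s = 50 + 28.5792 = 78.5792

78.5792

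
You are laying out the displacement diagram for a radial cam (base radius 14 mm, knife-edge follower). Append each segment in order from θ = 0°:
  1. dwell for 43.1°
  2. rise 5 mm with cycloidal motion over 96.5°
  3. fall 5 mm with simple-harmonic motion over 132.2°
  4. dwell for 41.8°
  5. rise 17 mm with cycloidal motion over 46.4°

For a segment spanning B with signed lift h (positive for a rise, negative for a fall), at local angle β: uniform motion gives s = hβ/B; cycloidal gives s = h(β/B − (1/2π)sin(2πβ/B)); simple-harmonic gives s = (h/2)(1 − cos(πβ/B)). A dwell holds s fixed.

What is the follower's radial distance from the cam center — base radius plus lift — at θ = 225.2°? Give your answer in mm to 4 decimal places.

seg 1 [0°–43.1°] dwell: s stays 0.0000
seg 2 [43.1°–139.6°] cycloidal, h=5: full span → s += 5 → s = 5.0000
seg 3 [139.6°–271.8°] simple-harmonic, h=-5: θ=225.2° here. β=85.6, B=132.2. -5/2·(1 − cos(π·0.6475)) = -3.6175 → s = 1.3825
radial distance = base radius + s = 14 + 1.3825 = 15.3825

15.3825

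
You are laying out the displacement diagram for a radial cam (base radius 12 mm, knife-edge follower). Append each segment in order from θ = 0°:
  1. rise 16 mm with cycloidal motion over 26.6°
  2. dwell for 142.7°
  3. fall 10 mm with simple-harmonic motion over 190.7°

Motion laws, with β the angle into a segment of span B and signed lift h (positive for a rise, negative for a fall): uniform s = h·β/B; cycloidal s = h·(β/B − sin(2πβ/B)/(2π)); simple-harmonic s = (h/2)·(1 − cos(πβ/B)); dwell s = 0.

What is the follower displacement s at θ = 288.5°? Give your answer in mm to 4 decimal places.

seg 1 [0°–26.6°] cycloidal, h=16: full span → s += 16 → s = 16.0000
seg 2 [26.6°–169.3°] dwell: s stays 16.0000
seg 3 [169.3°–360°] simple-harmonic, h=-10: θ=288.5° here. β=119.2, B=190.7. -10/2·(1 − cos(π·0.6251)) = -6.9144 → s = 9.0856

9.0856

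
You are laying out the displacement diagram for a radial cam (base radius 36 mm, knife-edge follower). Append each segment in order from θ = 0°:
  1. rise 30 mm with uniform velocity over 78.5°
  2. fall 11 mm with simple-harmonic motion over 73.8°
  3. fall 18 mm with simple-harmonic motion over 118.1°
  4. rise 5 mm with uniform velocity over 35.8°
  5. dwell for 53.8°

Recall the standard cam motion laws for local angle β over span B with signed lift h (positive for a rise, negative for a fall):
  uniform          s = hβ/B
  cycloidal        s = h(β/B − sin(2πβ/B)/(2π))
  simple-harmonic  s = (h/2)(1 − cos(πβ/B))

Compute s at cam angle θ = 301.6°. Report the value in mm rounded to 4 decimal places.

seg 1 [0°–78.5°] uniform, h=30: full span → s += 30 → s = 30.0000
seg 2 [78.5°–152.3°] simple-harmonic, h=-11: full span → s += -11 → s = 19.0000
seg 3 [152.3°–270.4°] simple-harmonic, h=-18: full span → s += -18 → s = 1.0000
seg 4 [270.4°–306.2°] uniform, h=5: θ=301.6° here. β=31.2, B=35.8. 5·31.2/35.8 = 4.3575 → s = 5.3575

5.3575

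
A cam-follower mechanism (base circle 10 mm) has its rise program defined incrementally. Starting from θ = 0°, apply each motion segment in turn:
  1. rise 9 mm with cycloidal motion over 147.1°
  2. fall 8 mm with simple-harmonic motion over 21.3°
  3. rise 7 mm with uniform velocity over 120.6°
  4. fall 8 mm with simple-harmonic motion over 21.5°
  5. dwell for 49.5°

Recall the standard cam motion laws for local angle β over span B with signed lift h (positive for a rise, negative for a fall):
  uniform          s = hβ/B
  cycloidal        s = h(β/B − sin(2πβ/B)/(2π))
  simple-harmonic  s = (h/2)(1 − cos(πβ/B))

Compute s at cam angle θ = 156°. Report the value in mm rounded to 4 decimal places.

seg 1 [0°–147.1°] cycloidal, h=9: full span → s += 9 → s = 9.0000
seg 2 [147.1°–168.4°] simple-harmonic, h=-8: θ=156° here. β=8.9, B=21.3. -8/2·(1 − cos(π·0.4178)) = -2.9790 → s = 6.0210

6.0210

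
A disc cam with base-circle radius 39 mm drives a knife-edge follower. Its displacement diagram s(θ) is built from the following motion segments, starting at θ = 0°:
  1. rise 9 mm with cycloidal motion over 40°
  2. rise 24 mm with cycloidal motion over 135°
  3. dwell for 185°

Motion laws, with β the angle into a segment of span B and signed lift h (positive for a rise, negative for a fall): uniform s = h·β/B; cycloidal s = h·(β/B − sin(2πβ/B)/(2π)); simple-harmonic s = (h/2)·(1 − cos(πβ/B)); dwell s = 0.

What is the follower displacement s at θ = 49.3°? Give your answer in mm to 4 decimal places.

seg 1 [0°–40°] cycloidal, h=9: full span → s += 9 → s = 9.0000
seg 2 [40°–175°] cycloidal, h=24: θ=49.3° here. β=9.3, B=135. 24·(0.0689 − sin(2π·0.0689)/(2π)) = 0.0511 → s = 9.0511

9.0511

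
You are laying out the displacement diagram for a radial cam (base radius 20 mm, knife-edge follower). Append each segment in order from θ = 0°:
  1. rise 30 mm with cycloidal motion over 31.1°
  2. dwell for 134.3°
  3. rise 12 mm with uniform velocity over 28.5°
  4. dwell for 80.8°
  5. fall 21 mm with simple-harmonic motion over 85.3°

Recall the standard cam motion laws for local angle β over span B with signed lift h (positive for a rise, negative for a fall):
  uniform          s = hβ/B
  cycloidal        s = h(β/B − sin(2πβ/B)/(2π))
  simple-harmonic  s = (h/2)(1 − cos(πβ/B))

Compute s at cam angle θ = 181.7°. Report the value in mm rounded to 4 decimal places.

seg 1 [0°–31.1°] cycloidal, h=30: full span → s += 30 → s = 30.0000
seg 2 [31.1°–165.4°] dwell: s stays 30.0000
seg 3 [165.4°–193.9°] uniform, h=12: θ=181.7° here. β=16.3, B=28.5. 12·16.3/28.5 = 6.8632 → s = 36.8632

36.8632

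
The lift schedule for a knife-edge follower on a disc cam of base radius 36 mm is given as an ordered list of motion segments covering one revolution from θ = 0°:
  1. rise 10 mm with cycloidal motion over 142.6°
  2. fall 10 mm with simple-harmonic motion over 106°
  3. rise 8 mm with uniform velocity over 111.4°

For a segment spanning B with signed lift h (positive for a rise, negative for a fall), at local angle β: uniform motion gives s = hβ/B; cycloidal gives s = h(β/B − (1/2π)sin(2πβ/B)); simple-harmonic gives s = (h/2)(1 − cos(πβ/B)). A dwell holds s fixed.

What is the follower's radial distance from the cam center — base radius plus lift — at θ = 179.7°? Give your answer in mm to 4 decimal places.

seg 1 [0°–142.6°] cycloidal, h=10: full span → s += 10 → s = 10.0000
seg 2 [142.6°–248.6°] simple-harmonic, h=-10: θ=179.7° here. β=37.1, B=106. -10/2·(1 − cos(π·0.3500)) = -2.7300 → s = 7.2700
radial distance = base radius + s = 36 + 7.2700 = 43.2700

43.2700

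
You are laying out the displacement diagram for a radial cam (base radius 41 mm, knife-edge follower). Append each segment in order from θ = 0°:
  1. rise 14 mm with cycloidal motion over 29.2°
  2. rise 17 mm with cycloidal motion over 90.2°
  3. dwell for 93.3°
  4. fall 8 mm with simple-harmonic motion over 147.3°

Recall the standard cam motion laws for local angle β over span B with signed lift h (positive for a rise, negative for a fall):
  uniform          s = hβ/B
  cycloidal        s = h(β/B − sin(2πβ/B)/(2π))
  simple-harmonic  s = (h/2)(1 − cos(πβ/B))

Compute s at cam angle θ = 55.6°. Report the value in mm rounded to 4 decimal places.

seg 1 [0°–29.2°] cycloidal, h=14: full span → s += 14 → s = 14.0000
seg 2 [29.2°–119.4°] cycloidal, h=17: θ=55.6° here. β=26.4, B=90.2. 17·(0.2927 − sin(2π·0.2927)/(2π)) = 2.3667 → s = 16.3667

16.3667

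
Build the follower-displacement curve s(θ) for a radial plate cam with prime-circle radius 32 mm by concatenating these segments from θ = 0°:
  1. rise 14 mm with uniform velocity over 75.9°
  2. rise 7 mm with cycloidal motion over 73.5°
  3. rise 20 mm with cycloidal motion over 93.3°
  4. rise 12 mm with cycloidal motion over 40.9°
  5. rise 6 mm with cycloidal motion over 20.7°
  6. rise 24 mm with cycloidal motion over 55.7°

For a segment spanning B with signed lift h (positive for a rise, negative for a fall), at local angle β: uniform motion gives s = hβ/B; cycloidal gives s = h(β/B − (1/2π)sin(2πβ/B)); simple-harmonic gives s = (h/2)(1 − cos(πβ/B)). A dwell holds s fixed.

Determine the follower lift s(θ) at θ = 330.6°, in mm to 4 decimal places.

seg 1 [0°–75.9°] uniform, h=14: full span → s += 14 → s = 14.0000
seg 2 [75.9°–149.4°] cycloidal, h=7: full span → s += 7 → s = 21.0000
seg 3 [149.4°–242.7°] cycloidal, h=20: full span → s += 20 → s = 41.0000
seg 4 [242.7°–283.6°] cycloidal, h=12: full span → s += 12 → s = 53.0000
seg 5 [283.6°–304.3°] cycloidal, h=6: full span → s += 6 → s = 59.0000
seg 6 [304.3°–360°] cycloidal, h=24: θ=330.6° here. β=26.3, B=55.7. 24·(0.4722 − sin(2π·0.4722)/(2π)) = 10.6677 → s = 69.6677

69.6677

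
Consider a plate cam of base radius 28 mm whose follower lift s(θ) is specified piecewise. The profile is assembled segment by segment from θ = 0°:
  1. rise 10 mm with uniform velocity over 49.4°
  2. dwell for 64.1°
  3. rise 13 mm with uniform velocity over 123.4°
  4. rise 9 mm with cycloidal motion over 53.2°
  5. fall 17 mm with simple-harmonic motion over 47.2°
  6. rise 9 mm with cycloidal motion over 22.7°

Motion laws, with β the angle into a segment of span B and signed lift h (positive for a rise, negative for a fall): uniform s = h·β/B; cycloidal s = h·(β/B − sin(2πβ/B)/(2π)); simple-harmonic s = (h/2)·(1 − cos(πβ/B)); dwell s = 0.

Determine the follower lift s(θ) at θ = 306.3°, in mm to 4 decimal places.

seg 1 [0°–49.4°] uniform, h=10: full span → s += 10 → s = 10.0000
seg 2 [49.4°–113.5°] dwell: s stays 10.0000
seg 3 [113.5°–236.9°] uniform, h=13: full span → s += 13 → s = 23.0000
seg 4 [236.9°–290.1°] cycloidal, h=9: full span → s += 9 → s = 32.0000
seg 5 [290.1°–337.3°] simple-harmonic, h=-17: θ=306.3° here. β=16.2, B=47.2. -17/2·(1 − cos(π·0.3432)) = -4.4807 → s = 27.5193

27.5193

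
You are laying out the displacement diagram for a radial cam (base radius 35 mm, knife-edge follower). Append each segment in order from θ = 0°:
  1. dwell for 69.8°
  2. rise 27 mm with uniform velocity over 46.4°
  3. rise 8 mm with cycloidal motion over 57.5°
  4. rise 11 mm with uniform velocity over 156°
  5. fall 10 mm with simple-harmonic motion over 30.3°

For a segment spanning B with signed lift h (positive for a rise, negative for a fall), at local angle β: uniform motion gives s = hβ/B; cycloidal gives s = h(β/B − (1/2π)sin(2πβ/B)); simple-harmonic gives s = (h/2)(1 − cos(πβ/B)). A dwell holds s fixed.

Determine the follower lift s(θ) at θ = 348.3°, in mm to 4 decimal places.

seg 1 [0°–69.8°] dwell: s stays 0.0000
seg 2 [69.8°–116.2°] uniform, h=27: full span → s += 27 → s = 27.0000
seg 3 [116.2°–173.7°] cycloidal, h=8: full span → s += 8 → s = 35.0000
seg 4 [173.7°–329.7°] uniform, h=11: full span → s += 11 → s = 46.0000
seg 5 [329.7°–360°] simple-harmonic, h=-10: θ=348.3° here. β=18.6, B=30.3. -10/2·(1 − cos(π·0.6139)) = -6.7506 → s = 39.2494

39.2494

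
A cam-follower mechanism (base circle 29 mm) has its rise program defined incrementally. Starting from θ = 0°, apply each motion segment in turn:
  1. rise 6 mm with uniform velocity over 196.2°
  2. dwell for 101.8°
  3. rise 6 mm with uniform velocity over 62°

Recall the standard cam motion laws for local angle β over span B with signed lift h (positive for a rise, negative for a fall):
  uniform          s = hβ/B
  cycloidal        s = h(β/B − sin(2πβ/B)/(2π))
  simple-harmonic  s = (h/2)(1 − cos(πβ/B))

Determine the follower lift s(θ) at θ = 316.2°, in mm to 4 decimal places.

seg 1 [0°–196.2°] uniform, h=6: full span → s += 6 → s = 6.0000
seg 2 [196.2°–298°] dwell: s stays 6.0000
seg 3 [298°–360°] uniform, h=6: θ=316.2° here. β=18.2, B=62. 6·18.2/62 = 1.7613 → s = 7.7613

7.7613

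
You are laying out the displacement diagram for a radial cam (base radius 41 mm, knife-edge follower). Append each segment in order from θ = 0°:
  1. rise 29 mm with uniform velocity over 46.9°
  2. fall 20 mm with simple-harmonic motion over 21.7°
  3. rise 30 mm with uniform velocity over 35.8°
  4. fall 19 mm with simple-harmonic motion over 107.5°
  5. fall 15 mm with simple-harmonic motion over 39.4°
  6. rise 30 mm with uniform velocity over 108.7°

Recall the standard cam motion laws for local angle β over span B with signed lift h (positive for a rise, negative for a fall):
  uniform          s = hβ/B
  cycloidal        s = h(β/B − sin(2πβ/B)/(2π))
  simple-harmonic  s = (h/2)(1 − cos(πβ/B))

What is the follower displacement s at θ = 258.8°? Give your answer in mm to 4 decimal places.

seg 1 [0°–46.9°] uniform, h=29: full span → s += 29 → s = 29.0000
seg 2 [46.9°–68.6°] simple-harmonic, h=-20: full span → s += -20 → s = 9.0000
seg 3 [68.6°–104.4°] uniform, h=30: full span → s += 30 → s = 39.0000
seg 4 [104.4°–211.9°] simple-harmonic, h=-19: full span → s += -19 → s = 20.0000
seg 5 [211.9°–251.3°] simple-harmonic, h=-15: full span → s += -15 → s = 5.0000
seg 6 [251.3°–360°] uniform, h=30: θ=258.8° here. β=7.5, B=108.7. 30·7.5/108.7 = 2.0699 → s = 7.0699

7.0699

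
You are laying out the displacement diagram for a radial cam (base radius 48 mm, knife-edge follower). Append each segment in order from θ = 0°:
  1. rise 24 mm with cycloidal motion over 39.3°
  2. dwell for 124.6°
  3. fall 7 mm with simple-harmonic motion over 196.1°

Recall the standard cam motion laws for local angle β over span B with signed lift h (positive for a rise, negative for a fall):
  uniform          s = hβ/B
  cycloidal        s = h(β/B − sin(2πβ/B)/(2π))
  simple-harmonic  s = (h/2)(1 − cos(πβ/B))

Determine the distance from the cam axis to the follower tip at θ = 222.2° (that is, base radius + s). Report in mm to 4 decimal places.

seg 1 [0°–39.3°] cycloidal, h=24: full span → s += 24 → s = 24.0000
seg 2 [39.3°–163.9°] dwell: s stays 24.0000
seg 3 [163.9°–360°] simple-harmonic, h=-7: θ=222.2° here. β=58.3, B=196.1. -7/2·(1 − cos(π·0.2973)) = -1.4188 → s = 22.5812
radial distance = base radius + s = 48 + 22.5812 = 70.5812

70.5812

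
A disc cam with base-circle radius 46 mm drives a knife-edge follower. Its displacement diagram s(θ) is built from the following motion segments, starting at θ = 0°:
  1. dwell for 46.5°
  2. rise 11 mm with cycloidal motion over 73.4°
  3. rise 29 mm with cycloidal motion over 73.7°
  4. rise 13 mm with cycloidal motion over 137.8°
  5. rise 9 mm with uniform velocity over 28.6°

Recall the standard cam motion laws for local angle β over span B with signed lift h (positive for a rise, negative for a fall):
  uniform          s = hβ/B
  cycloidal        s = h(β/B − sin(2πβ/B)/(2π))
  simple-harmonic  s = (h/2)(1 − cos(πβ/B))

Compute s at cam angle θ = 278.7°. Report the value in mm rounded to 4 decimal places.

seg 1 [0°–46.5°] dwell: s stays 0.0000
seg 2 [46.5°–119.9°] cycloidal, h=11: full span → s += 11 → s = 11.0000
seg 3 [119.9°–193.6°] cycloidal, h=29: full span → s += 29 → s = 40.0000
seg 4 [193.6°–331.4°] cycloidal, h=13: θ=278.7° here. β=85.1, B=137.8. 13·(0.6176 − sin(2π·0.6176)/(2π)) = 9.4214 → s = 49.4214

49.4214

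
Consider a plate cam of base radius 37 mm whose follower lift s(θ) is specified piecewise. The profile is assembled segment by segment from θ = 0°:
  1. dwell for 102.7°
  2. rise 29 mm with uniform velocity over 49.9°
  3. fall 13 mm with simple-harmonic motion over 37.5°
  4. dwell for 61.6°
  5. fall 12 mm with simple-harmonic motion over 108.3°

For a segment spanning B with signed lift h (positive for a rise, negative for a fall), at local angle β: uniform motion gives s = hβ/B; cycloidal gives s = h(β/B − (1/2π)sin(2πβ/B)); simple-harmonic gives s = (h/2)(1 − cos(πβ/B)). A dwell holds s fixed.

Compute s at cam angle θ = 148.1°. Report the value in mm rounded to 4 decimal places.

seg 1 [0°–102.7°] dwell: s stays 0.0000
seg 2 [102.7°–152.6°] uniform, h=29: θ=148.1° here. β=45.4, B=49.9. 29·45.4/49.9 = 26.3848 → s = 26.3848

26.3848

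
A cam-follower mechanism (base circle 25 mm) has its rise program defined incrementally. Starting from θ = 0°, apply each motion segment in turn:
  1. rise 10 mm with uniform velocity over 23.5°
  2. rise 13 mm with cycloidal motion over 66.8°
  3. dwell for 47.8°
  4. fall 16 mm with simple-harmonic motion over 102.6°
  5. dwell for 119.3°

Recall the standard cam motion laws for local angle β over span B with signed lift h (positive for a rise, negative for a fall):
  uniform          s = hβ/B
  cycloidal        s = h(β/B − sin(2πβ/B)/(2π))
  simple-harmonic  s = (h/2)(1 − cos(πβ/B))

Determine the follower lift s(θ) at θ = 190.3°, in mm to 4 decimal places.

seg 1 [0°–23.5°] uniform, h=10: full span → s += 10 → s = 10.0000
seg 2 [23.5°–90.3°] cycloidal, h=13: full span → s += 13 → s = 23.0000
seg 3 [90.3°–138.1°] dwell: s stays 23.0000
seg 4 [138.1°–240.7°] simple-harmonic, h=-16: θ=190.3° here. β=52.2, B=102.6. -16/2·(1 − cos(π·0.5088)) = -8.2204 → s = 14.7796

14.7796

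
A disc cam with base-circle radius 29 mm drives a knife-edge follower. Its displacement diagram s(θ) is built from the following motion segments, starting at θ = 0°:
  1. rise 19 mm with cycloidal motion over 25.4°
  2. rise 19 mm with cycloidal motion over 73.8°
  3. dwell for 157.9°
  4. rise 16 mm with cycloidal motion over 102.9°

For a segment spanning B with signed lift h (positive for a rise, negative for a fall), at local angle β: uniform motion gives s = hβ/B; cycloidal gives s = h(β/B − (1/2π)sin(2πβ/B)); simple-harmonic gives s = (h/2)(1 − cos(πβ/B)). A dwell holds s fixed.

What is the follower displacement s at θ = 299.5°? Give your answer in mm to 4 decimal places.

seg 1 [0°–25.4°] cycloidal, h=19: full span → s += 19 → s = 19.0000
seg 2 [25.4°–99.2°] cycloidal, h=19: full span → s += 19 → s = 38.0000
seg 3 [99.2°–257.1°] dwell: s stays 38.0000
seg 4 [257.1°–360°] cycloidal, h=16: θ=299.5° here. β=42.4, B=102.9. 16·(0.4121 − sin(2π·0.4121)/(2π)) = 5.2562 → s = 43.2562

43.2562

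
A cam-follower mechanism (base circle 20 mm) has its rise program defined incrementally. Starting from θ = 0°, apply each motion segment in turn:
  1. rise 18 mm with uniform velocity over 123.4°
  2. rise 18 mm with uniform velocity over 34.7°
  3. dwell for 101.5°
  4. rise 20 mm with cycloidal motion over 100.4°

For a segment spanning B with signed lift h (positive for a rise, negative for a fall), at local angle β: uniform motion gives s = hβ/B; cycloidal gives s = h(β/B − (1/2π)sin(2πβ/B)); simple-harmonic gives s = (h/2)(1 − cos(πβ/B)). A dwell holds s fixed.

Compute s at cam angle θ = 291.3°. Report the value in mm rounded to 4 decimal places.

seg 1 [0°–123.4°] uniform, h=18: full span → s += 18 → s = 18.0000
seg 2 [123.4°–158.1°] uniform, h=18: full span → s += 18 → s = 36.0000
seg 3 [158.1°–259.6°] dwell: s stays 36.0000
seg 4 [259.6°–360°] cycloidal, h=20: θ=291.3° here. β=31.7, B=100.4. 20·(0.3157 − sin(2π·0.3157)/(2π)) = 3.3993 → s = 39.3993

39.3993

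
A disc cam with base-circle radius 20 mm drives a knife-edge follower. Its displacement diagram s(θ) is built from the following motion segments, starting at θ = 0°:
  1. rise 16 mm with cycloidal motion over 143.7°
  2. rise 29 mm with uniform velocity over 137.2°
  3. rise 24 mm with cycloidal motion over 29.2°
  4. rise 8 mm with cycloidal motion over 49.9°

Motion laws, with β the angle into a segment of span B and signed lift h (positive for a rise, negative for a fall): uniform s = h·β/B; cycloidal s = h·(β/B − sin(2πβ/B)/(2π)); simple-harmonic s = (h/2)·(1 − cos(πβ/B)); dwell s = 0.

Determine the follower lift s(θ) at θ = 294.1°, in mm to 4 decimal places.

seg 1 [0°–143.7°] cycloidal, h=16: full span → s += 16 → s = 16.0000
seg 2 [143.7°–280.9°] uniform, h=29: full span → s += 29 → s = 45.0000
seg 3 [280.9°–310.1°] cycloidal, h=24: θ=294.1° here. β=13.2, B=29.2. 24·(0.4521 − sin(2π·0.4521)/(2π)) = 9.7160 → s = 54.7160

54.7160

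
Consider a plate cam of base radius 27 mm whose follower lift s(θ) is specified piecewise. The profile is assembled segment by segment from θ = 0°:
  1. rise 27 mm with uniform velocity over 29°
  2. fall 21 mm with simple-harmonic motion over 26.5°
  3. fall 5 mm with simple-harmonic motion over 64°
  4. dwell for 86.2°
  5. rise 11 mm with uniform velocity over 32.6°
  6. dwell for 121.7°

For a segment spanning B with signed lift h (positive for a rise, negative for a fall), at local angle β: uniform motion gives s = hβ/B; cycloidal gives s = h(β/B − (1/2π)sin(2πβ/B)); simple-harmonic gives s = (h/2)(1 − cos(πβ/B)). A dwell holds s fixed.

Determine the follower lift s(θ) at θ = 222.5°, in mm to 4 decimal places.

seg 1 [0°–29°] uniform, h=27: full span → s += 27 → s = 27.0000
seg 2 [29°–55.5°] simple-harmonic, h=-21: full span → s += -21 → s = 6.0000
seg 3 [55.5°–119.5°] simple-harmonic, h=-5: full span → s += -5 → s = 1.0000
seg 4 [119.5°–205.7°] dwell: s stays 1.0000
seg 5 [205.7°–238.3°] uniform, h=11: θ=222.5° here. β=16.8, B=32.6. 11·16.8/32.6 = 5.6687 → s = 6.6687

6.6687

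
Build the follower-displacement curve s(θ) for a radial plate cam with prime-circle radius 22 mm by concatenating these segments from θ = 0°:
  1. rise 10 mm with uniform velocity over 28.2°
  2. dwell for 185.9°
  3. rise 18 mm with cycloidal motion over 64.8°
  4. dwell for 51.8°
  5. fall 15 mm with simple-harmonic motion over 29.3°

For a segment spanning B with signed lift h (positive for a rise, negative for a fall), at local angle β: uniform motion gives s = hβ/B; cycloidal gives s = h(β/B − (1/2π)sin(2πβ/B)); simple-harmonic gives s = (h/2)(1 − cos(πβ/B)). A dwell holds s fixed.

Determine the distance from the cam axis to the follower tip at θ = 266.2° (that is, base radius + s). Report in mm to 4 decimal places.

seg 1 [0°–28.2°] uniform, h=10: full span → s += 10 → s = 10.0000
seg 2 [28.2°–214.1°] dwell: s stays 10.0000
seg 3 [214.1°–278.9°] cycloidal, h=18: θ=266.2° here. β=52.1, B=64.8. 18·(0.8040 − sin(2π·0.8040)/(2π)) = 17.1736 → s = 27.1736
radial distance = base radius + s = 22 + 27.1736 = 49.1736

49.1736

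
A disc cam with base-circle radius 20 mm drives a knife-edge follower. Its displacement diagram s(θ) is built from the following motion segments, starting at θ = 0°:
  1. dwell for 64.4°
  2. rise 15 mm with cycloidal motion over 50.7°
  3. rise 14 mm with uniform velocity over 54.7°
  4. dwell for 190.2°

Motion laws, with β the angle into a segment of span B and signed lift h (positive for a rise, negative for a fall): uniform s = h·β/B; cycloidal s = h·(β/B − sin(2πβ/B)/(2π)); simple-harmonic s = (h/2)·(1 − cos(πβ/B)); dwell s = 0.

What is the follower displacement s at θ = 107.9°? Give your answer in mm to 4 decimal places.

seg 1 [0°–64.4°] dwell: s stays 0.0000
seg 2 [64.4°–115.1°] cycloidal, h=15: θ=107.9° here. β=43.5, B=50.7. 15·(0.8580 − sin(2π·0.8580)/(2π)) = 14.7284 → s = 14.7284

14.7284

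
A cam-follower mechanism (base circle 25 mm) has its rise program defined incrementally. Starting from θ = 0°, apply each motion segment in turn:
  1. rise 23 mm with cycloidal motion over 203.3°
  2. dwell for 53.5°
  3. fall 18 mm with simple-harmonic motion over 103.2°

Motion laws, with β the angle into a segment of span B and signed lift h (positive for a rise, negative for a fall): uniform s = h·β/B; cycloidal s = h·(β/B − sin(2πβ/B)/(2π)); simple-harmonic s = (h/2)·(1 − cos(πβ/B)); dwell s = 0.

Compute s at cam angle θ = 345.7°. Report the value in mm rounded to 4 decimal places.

seg 1 [0°–203.3°] cycloidal, h=23: full span → s += 23 → s = 23.0000
seg 2 [203.3°–256.8°] dwell: s stays 23.0000
seg 3 [256.8°–360°] simple-harmonic, h=-18: θ=345.7° here. β=88.9, B=103.2. -18/2·(1 − cos(π·0.8614)) = -17.1606 → s = 5.8394

5.8394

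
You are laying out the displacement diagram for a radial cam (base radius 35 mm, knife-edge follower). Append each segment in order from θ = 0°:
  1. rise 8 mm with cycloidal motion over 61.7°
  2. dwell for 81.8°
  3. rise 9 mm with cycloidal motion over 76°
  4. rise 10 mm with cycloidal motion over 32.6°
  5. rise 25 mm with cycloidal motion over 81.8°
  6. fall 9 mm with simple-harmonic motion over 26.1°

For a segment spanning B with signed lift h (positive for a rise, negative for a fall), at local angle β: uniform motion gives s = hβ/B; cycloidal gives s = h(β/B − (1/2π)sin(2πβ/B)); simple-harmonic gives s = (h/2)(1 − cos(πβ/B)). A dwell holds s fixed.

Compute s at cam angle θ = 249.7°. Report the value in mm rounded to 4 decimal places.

seg 1 [0°–61.7°] cycloidal, h=8: full span → s += 8 → s = 8.0000
seg 2 [61.7°–143.5°] dwell: s stays 8.0000
seg 3 [143.5°–219.5°] cycloidal, h=9: full span → s += 9 → s = 17.0000
seg 4 [219.5°–252.1°] cycloidal, h=10: θ=249.7° here. β=30.2, B=32.6. 10·(0.9264 − sin(2π·0.9264)/(2π)) = 9.9740 → s = 26.9740

26.9740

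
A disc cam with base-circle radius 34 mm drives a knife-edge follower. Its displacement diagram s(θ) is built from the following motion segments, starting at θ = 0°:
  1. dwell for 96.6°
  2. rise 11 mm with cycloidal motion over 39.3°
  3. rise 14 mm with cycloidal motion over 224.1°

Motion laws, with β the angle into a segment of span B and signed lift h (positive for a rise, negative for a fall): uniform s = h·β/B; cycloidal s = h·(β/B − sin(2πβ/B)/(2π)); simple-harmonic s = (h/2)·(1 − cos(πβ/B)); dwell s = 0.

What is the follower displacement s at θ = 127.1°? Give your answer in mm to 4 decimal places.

seg 1 [0°–96.6°] dwell: s stays 0.0000
seg 2 [96.6°–135.9°] cycloidal, h=11: θ=127.1° here. β=30.5, B=39.3. 11·(0.7761 − sin(2π·0.7761)/(2π)) = 10.2641 → s = 10.2641

10.2641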